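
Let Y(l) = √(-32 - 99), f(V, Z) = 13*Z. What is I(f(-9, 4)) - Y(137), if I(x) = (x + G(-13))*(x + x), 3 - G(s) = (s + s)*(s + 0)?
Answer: -29432 - I*√131 ≈ -29432.0 - 11.446*I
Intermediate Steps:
G(s) = 3 - 2*s² (G(s) = 3 - (s + s)*(s + 0) = 3 - 2*s*s = 3 - 2*s²)
Y(l) = I*√131 (Y(l) = √(-131) = I*√131)
I(x) = 2*x*(-335 + x) (I(x) = (x + (3 - 2*(-13)²))*(x + x) = (x + (3 - 2*169))*(2*x) = (x + (3 - 338))*(2*x) = (x - 335)*(2*x) = (-335 + x)*(2*x) = 2*x*(-335 + x))
I(f(-9, 4)) - Y(137) = 2*(13*4)*(-335 + 13*4) - I*√131 = 2*52*(-335 + 52) - I*√131 = 2*52*(-283) - I*√131 = -29432 - I*√131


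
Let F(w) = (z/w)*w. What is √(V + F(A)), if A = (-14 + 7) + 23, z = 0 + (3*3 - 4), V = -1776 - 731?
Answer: 3*I*√278 ≈ 50.02*I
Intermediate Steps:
V = -2507
z = 5 (z = 0 + (9 - 4) = 0 + 5 = 5)
A = 16 (A = -7 + 23 = 16)
F(w) = 5 (F(w) = (5/w)*w = 5)
√(V + F(A)) = √(-2507 + 5) = √(-2502) = 3*I*√278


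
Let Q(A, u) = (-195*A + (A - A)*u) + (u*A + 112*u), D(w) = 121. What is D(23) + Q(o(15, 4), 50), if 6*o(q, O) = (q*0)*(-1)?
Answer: 5721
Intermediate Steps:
o(q, O) = 0 (o(q, O) = ((q*0)*(-1))/6 = (0*(-1))/6 = (⅙)*0 = 0)
Q(A, u) = -195*A + 112*u + A*u (Q(A, u) = (-195*A + 0*u) + (A*u + 112*u) = (-195*A + 0) + (112*u + A*u) = -195*A + (112*u + A*u) = -195*A + 112*u + A*u)
D(23) + Q(o(15, 4), 50) = 121 + (-195*0 + 112*50 + 0*50) = 121 + (0 + 5600 + 0) = 121 + 5600 = 5721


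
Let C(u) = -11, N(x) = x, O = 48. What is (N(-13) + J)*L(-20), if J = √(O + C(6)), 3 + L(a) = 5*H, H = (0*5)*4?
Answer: 39 - 3*√37 ≈ 20.752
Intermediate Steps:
H = 0 (H = 0*4 = 0)
L(a) = -3 (L(a) = -3 + 5*0 = -3 + 0 = -3)
J = √37 (J = √(48 - 11) = √37 ≈ 6.0828)
(N(-13) + J)*L(-20) = (-13 + √37)*(-3) = 39 - 3*√37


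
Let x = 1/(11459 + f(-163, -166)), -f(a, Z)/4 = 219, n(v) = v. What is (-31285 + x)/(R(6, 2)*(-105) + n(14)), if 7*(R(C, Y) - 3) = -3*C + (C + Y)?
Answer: 331089154/1598033 ≈ 207.19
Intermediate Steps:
R(C, Y) = 3 - 2*C/7 + Y/7 (R(C, Y) = 3 + (-3*C + (C + Y))/7 = 3 + (Y - 2*C)/7 = 3 + (-2*C/7 + Y/7) = 3 - 2*C/7 + Y/7)
f(a, Z) = -876 (f(a, Z) = -4*219 = -876)
x = 1/10583 (x = 1/(11459 - 876) = 1/10583 ≈ 9.4491e-5)
(-31285 + x)/(R(6, 2)*(-105) + n(14)) = (-31285 + 1/10583)/((3 - 2/7*6 + (⅐)*2)*(-105) + 14) = -331089154/(10583*((3 - 12/7 + 2/7)*(-105) + 14)) = -331089154/(10583*((11/7)*(-105) + 14)) = -331089154/(10583*(-165 + 14)) = -331089154/10583/(-151) = -331089154/10583*(-1/151) = 331089154/1598033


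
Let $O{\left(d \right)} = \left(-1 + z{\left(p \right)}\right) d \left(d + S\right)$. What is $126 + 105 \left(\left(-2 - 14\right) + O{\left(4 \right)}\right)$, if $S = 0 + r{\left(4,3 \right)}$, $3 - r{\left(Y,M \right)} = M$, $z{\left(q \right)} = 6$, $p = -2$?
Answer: $6846$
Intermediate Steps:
$r{\left(Y,M \right)} = 3 - M$
$S = 0$ ($S = 0 + \left(3 - 3\right) = 0 + 0 = 0$)
$O{\left(d \right)} = 5 d^{2}$ ($O{\left(d \right)} = \left(-1 + 6\right) d \left(d + 0\right) = 5 d d = 5 d^{2}$)
$126 + 105 \left(\left(-2 - 14\right) + O{\left(4 \right)}\right) = 126 + 105 \left(\left(-2 - 14\right) + 5 \cdot 4^{2}\right) = 126 + 105 \left(-16 + 5 \cdot 16\right) = 126 + 105 \left(-16 + 80\right) = 126 + 105 \cdot 64 = 126 + 6720 = 6846$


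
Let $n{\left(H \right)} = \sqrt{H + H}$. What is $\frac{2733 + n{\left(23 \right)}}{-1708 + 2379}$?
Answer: $\frac{2733}{671} + \frac{\sqrt{46}}{671} \approx 4.0831$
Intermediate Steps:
$n{\left(H \right)} = \sqrt{2} \sqrt{H}$ ($n{\left(H \right)} = \sqrt{2 H} = \sqrt{2} \sqrt{H}$)
$\frac{2733 + n{\left(23 \right)}}{-1708 + 2379} = \frac{2733 + \sqrt{2} \sqrt{23}}{-1708 + 2379} = \frac{2733 + \sqrt{46}}{671} = \left(2733 + \sqrt{46}\right) \frac{1}{671} = \frac{2733}{671} + \frac{\sqrt{46}}{671}$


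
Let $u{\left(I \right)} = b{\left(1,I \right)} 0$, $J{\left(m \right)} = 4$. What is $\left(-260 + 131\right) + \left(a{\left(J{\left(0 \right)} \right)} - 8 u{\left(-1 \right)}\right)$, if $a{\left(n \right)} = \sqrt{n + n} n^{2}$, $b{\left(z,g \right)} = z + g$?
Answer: $-129 + 32 \sqrt{2} \approx -83.745$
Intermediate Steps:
$b{\left(z,g \right)} = g + z$
$a{\left(n \right)} = \sqrt{2} n^{\frac{5}{2}}$ ($a{\left(n \right)} = \sqrt{2 n} n^{2} = \sqrt{2} \sqrt{n} n^{2} = \sqrt{2} n^{\frac{5}{2}}$)
$u{\left(I \right)} = 0$ ($u{\left(I \right)} = \left(I + 1\right) 0 = \left(1 + I\right) 0 = 0$)
$\left(-260 + 131\right) + \left(a{\left(J{\left(0 \right)} \right)} - 8 u{\left(-1 \right)}\right) = \left(-260 + 131\right) + \left(\sqrt{2} \cdot 4^{\frac{5}{2}} - 0\right) = -129 + \left(\sqrt{2} \cdot 32 + 0\right) = -129 + \left(32 \sqrt{2} + 0\right) = -129 + 32 \sqrt{2}$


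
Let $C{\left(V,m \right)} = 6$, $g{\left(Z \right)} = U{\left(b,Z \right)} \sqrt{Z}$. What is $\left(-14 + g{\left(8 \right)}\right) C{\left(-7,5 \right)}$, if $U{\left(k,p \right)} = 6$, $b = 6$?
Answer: $-84 + 72 \sqrt{2} \approx 17.823$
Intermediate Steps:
$g{\left(Z \right)} = 6 \sqrt{Z}$
$\left(-14 + g{\left(8 \right)}\right) C{\left(-7,5 \right)} = \left(-14 + 6 \sqrt{8}\right) 6 = \left(-14 + 6 \cdot 2 \sqrt{2}\right) 6 = \left(-14 + 12 \sqrt{2}\right) 6 = -84 + 72 \sqrt{2}$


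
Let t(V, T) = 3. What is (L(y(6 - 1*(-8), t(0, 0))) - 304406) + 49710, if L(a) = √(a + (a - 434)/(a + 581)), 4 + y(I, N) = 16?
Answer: -254696 + √3969542/593 ≈ -2.5469e+5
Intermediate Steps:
y(I, N) = 12 (y(I, N) = -4 + 16 = 12)
L(a) = √(a + (-434 + a)/(581 + a))
(L(y(6 - 1*(-8), t(0, 0))) - 304406) + 49710 = (√((-434 + 12 + 12*(581 + 12))/(581 + 12)) - 304406) + 49710 = (√((-434 + 12 + 12*593)/593) - 304406) + 49710 = (√((-434 + 12 + 7116)/593) - 304406) + 49710 = (√((1/593)*6694) - 304406) + 49710 = (√(6694/593) - 304406) + 49710 = (√3969542/593 - 304406) + 49710 = (-304406 + √3969542/593) + 49710 = -254696 + √3969542/593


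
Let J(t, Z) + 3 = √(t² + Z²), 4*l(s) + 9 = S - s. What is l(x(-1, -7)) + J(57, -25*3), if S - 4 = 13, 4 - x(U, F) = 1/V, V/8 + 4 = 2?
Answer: -129/64 + 3*√986 ≈ 92.186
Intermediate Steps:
V = -16 (V = -32 + 8*2 = -32 + 16 = -16)
x(U, F) = 65/16 (x(U, F) = 4 - 1/(-16) = 4 - 1*(-1/16) = 4 + 1/16 = 65/16)
S = 17 (S = 4 + 13 = 17)
l(s) = 2 - s/4 (l(s) = -9/4 + (17 - s)/4 = -9/4 + (17/4 - s/4) = 2 - s/4)
J(t, Z) = -3 + √(Z² + t²) (J(t, Z) = -3 + √(t² + Z²) = -3 + √(Z² + t²))
l(x(-1, -7)) + J(57, -25*3) = (2 - ¼*65/16) + (-3 + √((-25*3)² + 57²)) = (2 - 65/64) + (-3 + √((-75)² + 3249)) = 63/64 + (-3 + √(5625 + 3249)) = 63/64 + (-3 + √8874) = 63/64 + (-3 + 3*√986) = -129/64 + 3*√986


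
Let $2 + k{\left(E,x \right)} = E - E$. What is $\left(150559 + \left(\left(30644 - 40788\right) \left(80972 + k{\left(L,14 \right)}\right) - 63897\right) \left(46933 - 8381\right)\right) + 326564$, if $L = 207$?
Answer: $-31667521263381$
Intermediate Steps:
$k{\left(E,x \right)} = -2$ ($k{\left(E,x \right)} = -2 + \left(E - E\right) = -2 + 0 = -2$)
$\left(150559 + \left(\left(30644 - 40788\right) \left(80972 + k{\left(L,14 \right)}\right) - 63897\right) \left(46933 - 8381\right)\right) + 326564 = \left(150559 + \left(\left(30644 - 40788\right) \left(80972 - 2\right) - 63897\right) \left(46933 - 8381\right)\right) + 326564 = \left(150559 + \left(\left(-10144\right) 80970 - 63897\right) 38552\right) + 326564 = \left(150559 + \left(-821359680 - 63897\right) 38552\right) + 326564 = \left(150559 - 31667521740504\right) + 326564 = -31667521589945 + 326564 = -31667521263381$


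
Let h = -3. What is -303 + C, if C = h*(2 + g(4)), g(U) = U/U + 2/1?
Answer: -318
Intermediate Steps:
g(U) = 3 (g(U) = 1 + 2*1 = 1 + 2 = 3)
C = -15 (C = -3*(2 + 3) = -3*5 = -15)
-303 + C = -303 - 15 = -318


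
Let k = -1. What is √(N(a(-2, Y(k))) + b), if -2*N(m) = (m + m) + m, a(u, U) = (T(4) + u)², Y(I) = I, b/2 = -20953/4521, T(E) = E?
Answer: 2*I*√78023418/4521 ≈ 3.9076*I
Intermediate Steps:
b = -41906/4521 (b = 2*(-20953/4521) = -41906/4521 ≈ -9.2692)
a(u, U) = (4 + u)²
N(m) = -3*m/2 (N(m) = -((m + m) + m)/2 = -(2*m + m)/2 = -3*m/2)
√(N(a(-2, Y(k))) + b) = √(-3*(4 - 2)²/2 - 41906/4521) = √(-3/2*2² - 41906/4521) = √(-3/2*4 - 41906/4521) = √(-6 - 41906/4521) = √(-69032/4521) = 2*I*√78023418/4521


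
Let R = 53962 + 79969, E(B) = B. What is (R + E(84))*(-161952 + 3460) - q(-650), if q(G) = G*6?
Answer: -21240301480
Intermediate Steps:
R = 133931
q(G) = 6*G
(R + E(84))*(-161952 + 3460) - q(-650) = (133931 + 84)*(-161952 + 3460) - 6*(-650) = 134015*(-158492) - 1*(-3900) = -21240305380 + 3900 = -21240301480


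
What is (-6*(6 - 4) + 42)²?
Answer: 900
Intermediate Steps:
(-6*(6 - 4) + 42)² = (-6*2 + 42)² = (-12 + 42)² = 30² = 900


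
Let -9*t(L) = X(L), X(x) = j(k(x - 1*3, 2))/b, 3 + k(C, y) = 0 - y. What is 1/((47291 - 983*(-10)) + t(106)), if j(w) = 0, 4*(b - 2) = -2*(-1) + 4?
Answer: 1/57121 ≈ 1.7507e-5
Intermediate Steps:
b = 7/2 (b = 2 + (-2*(-1) + 4)/4 = 2 + (2 + 4)/4 = 2 + (¼)*6 = 2 + 3/2 = 7/2 ≈ 3.5000)
k(C, y) = -3 - y (k(C, y) = -3 + (0 - y) = -3 - y)
X(x) = 0 (X(x) = 0/(7/2) = 0*(2/7) = 0)
t(L) = 0 (t(L) = -⅑*0 = 0)
1/((47291 - 983*(-10)) + t(106)) = 1/((47291 - 983*(-10)) + 0) = 1/((47291 + 9830) + 0) = 1/(57121 + 0) = 1/57121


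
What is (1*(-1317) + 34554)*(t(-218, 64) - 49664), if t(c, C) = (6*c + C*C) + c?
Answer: -1565263278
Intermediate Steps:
t(c, C) = C**2 + 7*c (t(c, C) = (6*c + C**2) + c = (C**2 + 6*c) + c = C**2 + 7*c)
(1*(-1317) + 34554)*(t(-218, 64) - 49664) = (1*(-1317) + 34554)*((64**2 + 7*(-218)) - 49664) = (-1317 + 34554)*((4096 - 1526) - 49664) = 33237*(2570 - 49664) = 33237*(-47094) = -1565263278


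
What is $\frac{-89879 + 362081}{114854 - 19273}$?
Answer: $\frac{272202}{95581} \approx 2.8479$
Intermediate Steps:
$\frac{-89879 + 362081}{114854 - 19273} = \frac{272202}{95581}$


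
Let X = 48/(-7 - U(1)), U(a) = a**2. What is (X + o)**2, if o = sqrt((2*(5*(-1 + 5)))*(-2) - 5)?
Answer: (6 - I*sqrt(85))**2 ≈ -49.0 - 110.63*I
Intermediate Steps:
X = -6 (X = 48/(-7 - 1*1**2) = 48/(-7 - 1*1) = 48/(-7 - 1) = 48/(-8) = 48*(-1/8) = -6)
o = I*sqrt(85) (o = sqrt((2*(5*4))*(-2) - 5) = sqrt((2*20)*(-2) - 5) = sqrt(40*(-2) - 5) = sqrt(-80 - 5) = sqrt(-85) = I*sqrt(85) ≈ 9.2195*I)
(X + o)**2 = (-6 + I*sqrt(85))**2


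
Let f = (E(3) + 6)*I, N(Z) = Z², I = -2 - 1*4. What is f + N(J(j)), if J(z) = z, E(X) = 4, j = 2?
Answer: -56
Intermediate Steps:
I = -6 (I = -2 - 4 = -6)
f = -60 (f = (4 + 6)*(-6) = 10*(-6) = -60)
f + N(J(j)) = -60 + 2² = -60 + 4 = -56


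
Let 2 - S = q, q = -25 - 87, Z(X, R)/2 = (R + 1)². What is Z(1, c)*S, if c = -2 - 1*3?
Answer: 3648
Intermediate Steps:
c = -5 (c = -2 - 3 = -5)
Z(X, R) = 2*(1 + R)² (Z(X, R) = 2*(R + 1)² = 2*(1 + R)²)
q = -112
S = 114 (S = 2 - 1*(-112) = 2 + 112 = 114)
Z(1, c)*S = (2*(1 - 5)²)*114 = (2*(-4)²)*114 = (2*16)*114 = 32*114 = 3648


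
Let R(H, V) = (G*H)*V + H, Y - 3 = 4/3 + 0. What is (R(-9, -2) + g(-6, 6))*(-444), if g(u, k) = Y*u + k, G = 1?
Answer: 4884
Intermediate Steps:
Y = 13/3 (Y = 3 + (4/3 + 0) = 3 + 4/3 = 13/3 ≈ 4.3333)
R(H, V) = H + H*V (R(H, V) = (1*H)*V + H = H*V + H = H + H*V)
g(u, k) = k + 13*u/3 (g(u, k) = 13*u/3 + k = k + 13*u/3)
(R(-9, -2) + g(-6, 6))*(-444) = (-9*(1 - 2) + (6 + (13/3)*(-6)))*(-444) = (-9*(-1) + (6 - 26))*(-444) = (9 - 20)*(-444) = -11*(-444) = 4884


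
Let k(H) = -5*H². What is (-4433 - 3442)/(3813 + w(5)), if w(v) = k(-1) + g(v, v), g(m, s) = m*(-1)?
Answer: -7875/3803 ≈ -2.0707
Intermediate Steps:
g(m, s) = -m
w(v) = -5 - v (w(v) = -5*(-1)² - v = -5*1 - v = -5 - v)
(-4433 - 3442)/(3813 + w(5)) = (-4433 - 3442)/(3813 + (-5 - 1*5)) = -7875/(3813 + (-5 - 5)) = -7875/(3813 - 10) = -7875/3803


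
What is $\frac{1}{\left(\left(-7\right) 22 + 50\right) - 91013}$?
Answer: $- \frac{1}{91117} \approx -1.0975 \cdot 10^{-5}$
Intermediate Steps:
$\frac{1}{\left(\left(-7\right) 22 + 50\right) - 91013} = \frac{1}{\left(-154 + 50\right) - 91013} = \frac{1}{-104 - 91013} = \frac{1}{-91117} = - \frac{1}{91117}$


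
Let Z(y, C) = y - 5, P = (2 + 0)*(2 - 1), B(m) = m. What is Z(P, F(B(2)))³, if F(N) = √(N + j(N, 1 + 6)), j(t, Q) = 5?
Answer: -27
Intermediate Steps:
P = 2 (P = 2*1 = 2)
F(N) = √(5 + N) (F(N) = √(N + 5) = √(5 + N))
Z(y, C) = -5 + y
Z(P, F(B(2)))³ = (-5 + 2)³ = (-3)³ = -27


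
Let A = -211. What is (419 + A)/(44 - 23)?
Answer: 208/21 ≈ 9.9048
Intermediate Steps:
(419 + A)/(44 - 23) = (419 - 211)/(44 - 23) = 208/21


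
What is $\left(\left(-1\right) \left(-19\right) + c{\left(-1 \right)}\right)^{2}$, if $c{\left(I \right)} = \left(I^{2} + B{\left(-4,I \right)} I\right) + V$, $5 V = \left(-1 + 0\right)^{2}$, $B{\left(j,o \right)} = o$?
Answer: $\frac{11236}{25} \approx 449.44$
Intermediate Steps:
$V = \frac{1}{5}$ ($V = \frac{\left(-1 + 0\right)^{2}}{5} = \frac{\left(-1\right)^{2}}{5} = \frac{1}{5} \cdot 1 = \frac{1}{5} \approx 0.2$)
$c{\left(I \right)} = \frac{1}{5} + 2 I^{2}$ ($c{\left(I \right)} = \left(I^{2} + I I\right) + \frac{1}{5} = \left(I^{2} + I^{2}\right) + \frac{1}{5} = 2 I^{2} + \frac{1}{5} = \frac{1}{5} + 2 I^{2}$)
$\left(\left(-1\right) \left(-19\right) + c{\left(-1 \right)}\right)^{2} = \left(\left(-1\right) \left(-19\right) + \left(\frac{1}{5} + 2 \left(-1\right)^{2}\right)\right)^{2} = \left(19 + \left(\frac{1}{5} + 2 \cdot 1\right)\right)^{2} = \left(19 + \left(\frac{1}{5} + 2\right)\right)^{2} = \left(19 + \frac{11}{5}\right)^{2} = \left(\frac{106}{5}\right)^{2} = \frac{11236}{25}$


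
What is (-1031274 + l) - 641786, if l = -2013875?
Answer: -3686935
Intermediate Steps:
(-1031274 + l) - 641786 = (-1031274 - 2013875) - 641786 = -3045149 - 641786 = -3686935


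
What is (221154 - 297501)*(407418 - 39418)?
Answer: -28095696000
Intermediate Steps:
(221154 - 297501)*(407418 - 39418) = -76347*368000 = -28095696000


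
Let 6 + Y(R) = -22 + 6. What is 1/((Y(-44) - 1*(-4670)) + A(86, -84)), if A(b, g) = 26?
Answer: 1/4674 ≈ 0.00021395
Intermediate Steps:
Y(R) = -22 (Y(R) = -6 + (-22 + 6) = -6 - 16 = -22)
1/((Y(-44) - 1*(-4670)) + A(86, -84)) = 1/((-22 - 1*(-4670)) + 26) = 1/((-22 + 4670) + 26) = 1/(4648 + 26) = 1/4674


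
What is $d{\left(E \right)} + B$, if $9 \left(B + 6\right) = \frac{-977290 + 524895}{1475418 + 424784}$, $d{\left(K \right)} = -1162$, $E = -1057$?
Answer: $- \frac{19975375819}{17101818} \approx -1168.0$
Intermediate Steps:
$B = - \frac{103063303}{17101818}$ ($B = -6 + \frac{\left(-977290 + 524895\right) \frac{1}{1475418 + 424784}}{9} = -6 + \frac{\left(-452395\right) \frac{1}{1900202}}{9} = -6 + \frac{1}{9} \left(- \frac{452395}{1900202}\right) = -6 - \frac{452395}{17101818} = - \frac{103063303}{17101818} \approx -6.0265$)
$d{\left(E \right)} + B = -1162 - \frac{103063303}{17101818} = - \frac{19975375819}{17101818}$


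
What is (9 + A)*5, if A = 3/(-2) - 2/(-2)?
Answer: 85/2 ≈ 42.500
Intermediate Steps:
A = -1/2 (A = 3*(-1/2) - 2*(-1/2) = -3/2 + 1 = -1/2 ≈ -0.50000)
(9 + A)*5 = (9 - 1/2)*5 = (17/2)*5 = 85/2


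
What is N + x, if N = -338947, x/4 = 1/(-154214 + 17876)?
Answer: -23105678045/68169 ≈ -3.3895e+5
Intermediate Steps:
x = -2/68169 (x = 4/(-154214 + 17876) = 4/(-136338) = 4*(-1/136338) = -2/68169 ≈ -2.9339e-5)
N + x = -338947 - 2/68169 = -23105678045/68169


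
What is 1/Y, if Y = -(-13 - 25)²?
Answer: -1/1444 ≈ -0.00069252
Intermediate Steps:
Y = -1444 (Y = -1*(-38)² = -1*1444 = -1444)
1/Y = 1/(-1444) = -1/1444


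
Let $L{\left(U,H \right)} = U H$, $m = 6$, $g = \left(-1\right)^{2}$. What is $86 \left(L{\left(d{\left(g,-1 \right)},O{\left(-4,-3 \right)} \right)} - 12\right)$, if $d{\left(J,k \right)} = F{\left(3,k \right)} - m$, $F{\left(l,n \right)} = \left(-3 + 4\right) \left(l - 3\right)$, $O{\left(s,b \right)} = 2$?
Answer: $-2064$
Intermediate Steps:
$g = 1$
$F{\left(l,n \right)} = -3 + l$ ($F{\left(l,n \right)} = 1 \left(-3 + l\right) = -3 + l$)
$d{\left(J,k \right)} = -6$ ($d{\left(J,k \right)} = \left(-3 + 3\right) - 6 = 0 - 6 = -6$)
$L{\left(U,H \right)} = H U$
$86 \left(L{\left(d{\left(g,-1 \right)},O{\left(-4,-3 \right)} \right)} - 12\right) = 86 \left(2 \left(-6\right) - 12\right) = 86 \left(-12 - 12\right) = 86 \left(-24\right) = -2064$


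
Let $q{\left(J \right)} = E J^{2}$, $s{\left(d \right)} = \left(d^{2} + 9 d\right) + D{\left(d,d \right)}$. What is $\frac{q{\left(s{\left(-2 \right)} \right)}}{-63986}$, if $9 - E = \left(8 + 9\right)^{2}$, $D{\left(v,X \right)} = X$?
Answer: $\frac{35840}{31993} \approx 1.1202$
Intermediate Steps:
$s{\left(d \right)} = d^{2} + 10 d$ ($s{\left(d \right)} = \left(d^{2} + 9 d\right) + d = d^{2} + 10 d$)
$E = -280$ ($E = 9 - \left(8 + 9\right)^{2} = 9 - 17^{2} = 9 - 289 = -280$)
$q{\left(J \right)} = - 280 J^{2}$
$\frac{q{\left(s{\left(-2 \right)} \right)}}{-63986} = \frac{\left(-280\right) \left(- 2 \left(10 - 2\right)\right)^{2}}{-63986} = - 280 \left(\left(-2\right) 8\right)^{2} \left(- \frac{1}{63986}\right) = - 280 \left(-16\right)^{2} \left(- \frac{1}{63986}\right) = \left(-280\right) 256 \left(- \frac{1}{63986}\right) = \left(-71680\right) \left(- \frac{1}{63986}\right) = \frac{35840}{31993}$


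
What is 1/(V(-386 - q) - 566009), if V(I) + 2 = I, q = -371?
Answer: -1/566026 ≈ -1.7667e-6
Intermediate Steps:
V(I) = -2 + I
1/(V(-386 - q) - 566009) = 1/((-2 + (-386 - 1*(-371))) - 566009) = 1/((-2 + (-386 + 371)) - 566009) = 1/((-2 - 15) - 566009) = 1/(-17 - 566009) = 1/(-566026) = -1/566026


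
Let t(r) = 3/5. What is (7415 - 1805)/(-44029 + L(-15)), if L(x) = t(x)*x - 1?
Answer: -5610/44039 ≈ -0.12739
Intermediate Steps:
t(r) = 3/5 (t(r) = 3*(1/5) = 3/5)
L(x) = -1 + 3*x/5 (L(x) = 3*x/5 - 1 = -1 + 3*x/5)
(7415 - 1805)/(-44029 + L(-15)) = (7415 - 1805)/(-44029 + (-1 + (3/5)*(-15))) = 5610/(-44029 + (-1 - 9)) = 5610/(-44029 - 10) = 5610/(-44039) = 5610*(-1/44039) = -5610/44039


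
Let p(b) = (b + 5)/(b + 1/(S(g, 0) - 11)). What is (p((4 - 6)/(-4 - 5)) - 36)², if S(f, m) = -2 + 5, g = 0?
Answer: 15376/49 ≈ 313.80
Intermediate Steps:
S(f, m) = 3
p(b) = (5 + b)/(-⅛ + b) (p(b) = (b + 5)/(b + 1/(3 - 11)) = (5 + b)/(b + 1/(-8)) = (5 + b)/(b - ⅛) = (5 + b)/(-⅛ + b))
(p((4 - 6)/(-4 - 5)) - 36)² = (8*(5 + (4 - 6)/(-4 - 5))/(-1 + 8*((4 - 6)/(-4 - 5))) - 36)² = (8*(5 - 2/(-9))/(-1 + 8*(-2/(-9))) - 36)² = (8*(5 - 2*(-⅑))/(-1 + 8*(-2*(-⅑))) - 36)² = (8*(5 + 2/9)/(-1 + 8*(2/9)) - 36)² = (8*(47/9)/(-1 + 16/9) - 36)² = (8*(47/9)/(7/9) - 36)² = (8*(9/7)*(47/9) - 36)² = (376/7 - 36)² = (124/7)² = 15376/49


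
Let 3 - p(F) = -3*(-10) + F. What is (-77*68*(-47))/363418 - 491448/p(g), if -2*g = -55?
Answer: 16237678298/1800571 ≈ 9018.1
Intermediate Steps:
g = 55/2 (g = -1/2*(-55) = 55/2 ≈ 27.500)
p(F) = -27 - F (p(F) = 3 - (-3*(-10) + F) = 3 - (30 + F) = 3 + (-30 - F) = -27 - F)
(-77*68*(-47))/363418 - 491448/p(g) = (-77*68*(-47))/363418 - 491448/(-27 - 1*55/2) = -5236*(-47)*(1/363418) - 491448/(-27 - 55/2) = 246092*(1/363418) - 491448/(-109/2) = 11186/16519 - 491448*(-2/109) = 11186/16519 + 982896/109 = 16237678298/1800571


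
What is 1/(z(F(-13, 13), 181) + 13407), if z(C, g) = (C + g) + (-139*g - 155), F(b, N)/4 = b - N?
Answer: -1/11830 ≈ -8.4531e-5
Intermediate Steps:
F(b, N) = -4*N + 4*b (F(b, N) = 4*(b - N) = -4*N + 4*b)
z(C, g) = -155 + C - 138*g (z(C, g) = (C + g) + (-155 - 139*g) = -155 + C - 138*g)
1/(z(F(-13, 13), 181) + 13407) = 1/((-155 + (-4*13 + 4*(-13)) - 138*181) + 13407) = 1/((-155 + (-52 - 52) - 24978) + 13407) = 1/((-155 - 104 - 24978) + 13407) = 1/(-25237 + 13407) = 1/(-11830) = -1/11830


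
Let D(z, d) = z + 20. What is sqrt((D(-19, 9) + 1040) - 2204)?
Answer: I*sqrt(1163) ≈ 34.103*I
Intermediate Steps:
D(z, d) = 20 + z
sqrt((D(-19, 9) + 1040) - 2204) = sqrt(((20 - 19) + 1040) - 2204) = sqrt((1 + 1040) - 2204) = sqrt(1041 - 2204) = sqrt(-1163) = I*sqrt(1163)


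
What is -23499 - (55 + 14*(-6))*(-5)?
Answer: -23644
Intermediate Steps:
-23499 - (55 + 14*(-6))*(-5) = -23499 - (55 - 84)*(-5) = -23499 - (-29)*(-5) = -23499 - 1*145 = -23499 - 145 = -23644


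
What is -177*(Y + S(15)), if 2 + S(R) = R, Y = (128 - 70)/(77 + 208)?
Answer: -222017/95 ≈ -2337.0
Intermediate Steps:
Y = 58/285 ≈ 0.20351
S(R) = -2 + R
-177*(Y + S(15)) = -177*(58/285 + (-2 + 15)) = -177*(58/285 + 13) = -177*3763/285 = -222017/95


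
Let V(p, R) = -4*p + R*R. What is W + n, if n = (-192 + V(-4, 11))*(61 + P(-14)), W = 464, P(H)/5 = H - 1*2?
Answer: 1509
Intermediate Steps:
P(H) = -10 + 5*H (P(H) = 5*(H - 1*2) = 5*(H - 2) = 5*(-2 + H) = -10 + 5*H)
V(p, R) = R² - 4*p (V(p, R) = -4*p + R² = R² - 4*p)
n = 1045 (n = (-192 + (11² - 4*(-4)))*(61 + (-10 + 5*(-14))) = (-192 + (121 + 16))*(61 + (-10 - 70)) = (-192 + 137)*(61 - 80) = -55*(-19) = 1045)
W + n = 464 + 1045 = 1509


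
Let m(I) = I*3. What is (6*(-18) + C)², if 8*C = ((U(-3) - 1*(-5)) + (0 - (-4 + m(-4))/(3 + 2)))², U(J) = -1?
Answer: 6441444/625 ≈ 10306.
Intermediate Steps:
m(I) = 3*I
C = 162/25 (C = ((-1 - 1*(-5)) + (0 - (-4 + 3*(-4))/(3 + 2)))²/8 = ((-1 + 5) + (0 - (-4 - 12)/5))²/8 = (4 + (0 - (-16)/5))²/8 = (4 + (0 - 1*(-16/5)))²/8 = (4 + (0 + 16/5))²/8 = (4 + 16/5)²/8 = (36/5)²/8 = (⅛)*(1296/25) = 162/25 ≈ 6.4800)
(6*(-18) + C)² = (6*(-18) + 162/25)² = (-108 + 162/25)² = (-2538/25)² = 6441444/625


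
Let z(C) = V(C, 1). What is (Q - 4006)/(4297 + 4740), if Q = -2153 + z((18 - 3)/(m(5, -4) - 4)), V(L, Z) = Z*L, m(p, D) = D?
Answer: -7041/10328 ≈ -0.68174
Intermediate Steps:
V(L, Z) = L*Z
z(C) = C (z(C) = C*1 = C)
Q = -17239/8 (Q = -2153 + (18 - 3)/(-4 - 4) = -2153 + 15/(-8) = -2153 + 15*(-⅛) = -2153 - 15/8 = -17239/8 ≈ -2154.9)
(Q - 4006)/(4297 + 4740) = (-17239/8 - 4006)/(4297 + 4740) = -49287/8/9037 = -49287/8*1/9037 = -7041/10328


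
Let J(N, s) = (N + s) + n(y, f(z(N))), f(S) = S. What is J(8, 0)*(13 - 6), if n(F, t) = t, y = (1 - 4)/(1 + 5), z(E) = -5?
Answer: 21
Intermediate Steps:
y = -½ (y = -3/6 = -3*⅙ = -½ ≈ -0.50000)
J(N, s) = -5 + N + s (J(N, s) = (N + s) - 5 = -5 + N + s)
J(8, 0)*(13 - 6) = (-5 + 8 + 0)*(13 - 6) = 3*7 = 21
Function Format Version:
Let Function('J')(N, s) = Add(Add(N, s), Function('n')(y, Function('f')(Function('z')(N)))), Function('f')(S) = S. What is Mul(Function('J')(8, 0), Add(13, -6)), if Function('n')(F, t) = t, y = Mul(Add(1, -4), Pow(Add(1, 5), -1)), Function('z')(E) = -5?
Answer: 21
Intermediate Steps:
y = Rational(-1, 2) (y = Mul(-3, Pow(6, -1)) = Mul(-3, Rational(1, 6)) = Rational(-1, 2) ≈ -0.50000)
Function('J')(N, s) = Add(-5, N, s) (Function('J')(N, s) = Add(Add(N, s), -5) = Add(-5, N, s))
Mul(Function('J')(8, 0), Add(13, -6)) = Mul(Add(-5, 8, 0), Add(13, -6)) = Mul(3, 7) = 21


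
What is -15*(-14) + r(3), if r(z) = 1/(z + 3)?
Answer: 1261/6 ≈ 210.17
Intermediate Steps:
r(z) = 1/(3 + z)
-15*(-14) + r(3) = -15*(-14) + 1/(3 + 3) = 210 + 1/6 = 210 + ⅙ = 1261/6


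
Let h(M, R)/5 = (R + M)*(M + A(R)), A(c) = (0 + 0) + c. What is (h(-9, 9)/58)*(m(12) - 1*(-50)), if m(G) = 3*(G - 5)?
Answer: 0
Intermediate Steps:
A(c) = c (A(c) = 0 + c = c)
m(G) = -15 + 3*G (m(G) = 3*(-5 + G) = -15 + 3*G)
h(M, R) = 5*(M + R)² (h(M, R) = 5*((R + M)*(M + R)) = 5*((M + R)*(M + R)) = 5*(M + R)²)
(h(-9, 9)/58)*(m(12) - 1*(-50)) = ((5*(-9)² + 5*9² + 10*(-9)*9)/58)*((-15 + 3*12) - 1*(-50)) = ((5*81 + 5*81 - 810)*(1/58))*((-15 + 36) + 50) = ((405 + 405 - 810)*(1/58))*(21 + 50) = (0*(1/58))*71 = 0*71 = 0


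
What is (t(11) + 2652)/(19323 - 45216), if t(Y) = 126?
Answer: -926/8631 ≈ -0.10729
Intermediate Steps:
(t(11) + 2652)/(19323 - 45216) = (126 + 2652)/(19323 - 45216) = 2778/(-25893) = 2778*(-1/25893) = -926/8631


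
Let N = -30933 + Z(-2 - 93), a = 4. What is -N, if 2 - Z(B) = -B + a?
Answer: 31030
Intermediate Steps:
Z(B) = -2 + B (Z(B) = 2 - (-B + 4) = 2 - (4 - B) = 2 + (-4 + B) = -2 + B)
N = -31030 (N = -30933 + (-2 + (-2 - 93)) = -30933 + (-2 - 95) = -30933 - 97 = -31030)
-N = -1*(-31030) = 31030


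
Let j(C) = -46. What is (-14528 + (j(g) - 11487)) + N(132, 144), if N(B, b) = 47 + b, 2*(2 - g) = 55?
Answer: -25870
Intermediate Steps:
g = -51/2 (g = 2 - ½*55 = 2 - 55/2 = -51/2 ≈ -25.500)
(-14528 + (j(g) - 11487)) + N(132, 144) = (-14528 + (-46 - 11487)) + (47 + 144) = (-14528 - 11533) + 191 = -26061 + 191 = -25870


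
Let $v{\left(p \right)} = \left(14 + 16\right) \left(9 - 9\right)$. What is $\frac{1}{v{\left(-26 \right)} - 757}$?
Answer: $- \frac{1}{757} \approx -0.001321$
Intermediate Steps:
$v{\left(p \right)} = 0$ ($v{\left(p \right)} = 30 \cdot 0 = 0$)
$\frac{1}{v{\left(-26 \right)} - 757} = \frac{1}{0 - 757} = \frac{1}{-757} = - \frac{1}{757}$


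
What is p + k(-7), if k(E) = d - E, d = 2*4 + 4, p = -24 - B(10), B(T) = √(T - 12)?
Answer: -5 - I*√2 ≈ -5.0 - 1.4142*I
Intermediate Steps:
B(T) = √(-12 + T)
p = -24 - I*√2 (p = -24 - √(-12 + 10) = -24 - √(-2) = -24 - I*√2 ≈ -24.0 - 1.4142*I)
d = 12 (d = 8 + 4 = 12)
k(E) = 12 - E
p + k(-7) = (-24 - I*√2) + (12 - 1*(-7)) = (-24 - I*√2) + (12 + 7) = (-24 - I*√2) + 19 = -5 - I*√2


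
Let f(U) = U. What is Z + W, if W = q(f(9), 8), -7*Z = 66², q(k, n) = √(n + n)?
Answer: -4328/7 ≈ -618.29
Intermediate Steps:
q(k, n) = √2*√n (q(k, n) = √(2*n) = √2*√n)
Z = -4356/7 (Z = -⅐*66² = -⅐*4356 = -4356/7 ≈ -622.29)
W = 4 (W = √2*√8 = √2*(2*√2) = 4)
Z + W = -4356/7 + 4 = -4328/7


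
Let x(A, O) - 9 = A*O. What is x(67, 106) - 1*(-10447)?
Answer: 17558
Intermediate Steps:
x(A, O) = 9 + A*O
x(67, 106) - 1*(-10447) = (9 + 67*106) - 1*(-10447) = (9 + 7102) + 10447 = 7111 + 10447 = 17558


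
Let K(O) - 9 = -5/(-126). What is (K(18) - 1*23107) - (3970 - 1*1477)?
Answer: -3224461/126 ≈ -25591.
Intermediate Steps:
K(O) = 1139/126 (K(O) = 9 - 5/(-126) = 9 - 5*(-1/126) = 9 + 5/126 = 1139/126)
(K(18) - 1*23107) - (3970 - 1*1477) = (1139/126 - 1*23107) - (3970 - 1*1477) = (1139/126 - 23107) - (3970 - 1477) = -2910343/126 - 1*2493 = -2910343/126 - 2493 = -3224461/126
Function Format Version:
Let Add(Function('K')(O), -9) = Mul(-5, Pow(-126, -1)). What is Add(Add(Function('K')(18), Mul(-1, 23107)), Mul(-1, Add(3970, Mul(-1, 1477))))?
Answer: Rational(-3224461, 126) ≈ -25591.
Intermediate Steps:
Function('K')(O) = Rational(1139, 126) (Function('K')(O) = Add(9, Mul(-5, Pow(-126, -1))) = Add(9, Mul(-5, Rational(-1, 126))) = Add(9, Rational(5, 126)) = Rational(1139, 126))
Add(Add(Function('K')(18), Mul(-1, 23107)), Mul(-1, Add(3970, Mul(-1, 1477)))) = Add(Add(Rational(1139, 126), Mul(-1, 23107)), Mul(-1, Add(3970, Mul(-1, 1477)))) = Add(Add(Rational(1139, 126), -23107), Mul(-1, Add(3970, -1477))) = Add(Rational(-2910343, 126), Mul(-1, 2493)) = Add(Rational(-2910343, 126), -2493) = Rational(-3224461, 126)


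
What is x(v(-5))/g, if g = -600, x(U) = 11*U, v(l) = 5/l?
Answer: 11/600 ≈ 0.018333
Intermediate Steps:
x(v(-5))/g = (11*(5/(-5)))/(-600) = (11*(5*(-⅕)))*(-1/600) = (11*(-1))*(-1/600) = -11*(-1/600) = 11/600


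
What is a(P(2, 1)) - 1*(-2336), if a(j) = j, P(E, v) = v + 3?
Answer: 2340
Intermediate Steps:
P(E, v) = 3 + v
a(P(2, 1)) - 1*(-2336) = (3 + 1) - 1*(-2336) = 4 + 2336 = 2340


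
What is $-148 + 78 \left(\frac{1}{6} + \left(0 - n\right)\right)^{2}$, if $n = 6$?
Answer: $\frac{15037}{6} \approx 2506.2$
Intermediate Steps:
$-148 + 78 \left(\frac{1}{6} + \left(0 - n\right)\right)^{2} = -148 + 78 \left(\frac{1}{6} + \left(0 - 6\right)\right)^{2} = -148 + 78 \left(\frac{1}{6} - 6\right)^{2} = -148 + 78 \left(- \frac{35}{6}\right)^{2} = -148 + 78 \cdot \frac{1225}{36} = -148 + \frac{15925}{6} = \frac{15037}{6}$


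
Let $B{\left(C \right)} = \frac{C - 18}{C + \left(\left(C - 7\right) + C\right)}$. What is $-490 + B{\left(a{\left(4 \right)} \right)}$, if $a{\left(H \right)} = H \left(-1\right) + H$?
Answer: $- \frac{3412}{7} \approx -487.43$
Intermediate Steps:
$a{\left(H \right)} = 0$ ($a{\left(H \right)} = - H + H = 0$)
$B{\left(C \right)} = \frac{-18 + C}{-7 + 3 C}$ ($B{\left(C \right)} = \frac{-18 + C}{C + \left(\left(-7 + C\right) + C\right)} = \frac{-18 + C}{C + \left(-7 + 2 C\right)} = \frac{-18 + C}{-7 + 3 C}$)
$-490 + B{\left(a{\left(4 \right)} \right)} = -490 + \frac{-18 + 0}{-7 + 3 \cdot 0} = -490 + \frac{1}{-7 + 0} \left(-18\right) = -490 + \frac{1}{-7} \left(-18\right) = -490 - - \frac{18}{7} = -490 + \frac{18}{7} = - \frac{3412}{7}$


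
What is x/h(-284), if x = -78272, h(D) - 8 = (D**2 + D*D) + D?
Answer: -19568/40259 ≈ -0.48605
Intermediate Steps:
h(D) = 8 + D + 2*D**2 (h(D) = 8 + ((D**2 + D*D) + D) = 8 + ((D**2 + D**2) + D) = 8 + (2*D**2 + D) = 8 + (D + 2*D**2) = 8 + D + 2*D**2)
x/h(-284) = -78272/(8 - 284 + 2*(-284)**2) = -78272/(8 - 284 + 2*80656) = -78272/(8 - 284 + 161312) = -78272/161036 = -78272*1/161036 = -19568/40259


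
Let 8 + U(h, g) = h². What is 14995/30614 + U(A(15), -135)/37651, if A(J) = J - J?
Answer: 564331833/1152647714 ≈ 0.48960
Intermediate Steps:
A(J) = 0
U(h, g) = -8 + h²
14995/30614 + U(A(15), -135)/37651 = 14995/30614 + (-8 + 0²)/37651 = 14995*(1/30614) + (-8 + 0)*(1/37651) = 14995/30614 - 8*1/37651 = 14995/30614 - 8/37651 = 564331833/1152647714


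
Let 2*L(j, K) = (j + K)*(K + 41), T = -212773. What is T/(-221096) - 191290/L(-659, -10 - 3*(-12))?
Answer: 3227959427/323341464 ≈ 9.9831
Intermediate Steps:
L(j, K) = (41 + K)*(K + j)/2 (L(j, K) = ((j + K)*(K + 41))/2 = ((K + j)*(41 + K))/2 = ((41 + K)*(K + j))/2 = (41 + K)*(K + j)/2)
T/(-221096) - 191290/L(-659, -10 - 3*(-12)) = -212773/(-221096) - 191290/((-10 - 3*(-12))**2/2 + 41*(-10 - 3*(-12))/2 + (41/2)*(-659) + (1/2)*(-10 - 3*(-12))*(-659)) = -212773*(-1/221096) - 191290/((-10 + 36)**2/2 + 41*(-10 + 36)/2 - 27019/2 + (1/2)*(-10 + 36)*(-659)) = 7337/7624 - 191290/((1/2)*26**2 + (41/2)*26 - 27019/2 + (1/2)*26*(-659)) = 7337/7624 - 191290/((1/2)*676 + 533 - 27019/2 - 8567) = 7337/7624 - 191290/(338 + 533 - 27019/2 - 8567) = 7337/7624 - 191290/(-42411/2) = 7337/7624 - 191290*(-2/42411) = 7337/7624 + 382580/42411 = 3227959427/323341464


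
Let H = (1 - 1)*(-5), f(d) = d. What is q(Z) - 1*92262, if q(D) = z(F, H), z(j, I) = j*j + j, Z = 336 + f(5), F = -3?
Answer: -92256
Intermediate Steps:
Z = 341 (Z = 336 + 5 = 341)
H = 0 (H = 0*(-5) = 0)
z(j, I) = j + j**2 (z(j, I) = j**2 + j = j + j**2)
q(D) = 6 (q(D) = -3*(1 - 3) = -3*(-2) = 6)
q(Z) - 1*92262 = 6 - 1*92262 = 6 - 92262 = -92256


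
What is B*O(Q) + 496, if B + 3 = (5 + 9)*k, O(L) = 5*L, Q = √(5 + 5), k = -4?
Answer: 496 - 295*√10 ≈ -436.87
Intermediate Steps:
Q = √10 ≈ 3.1623
B = -59 (B = -3 + (5 + 9)*(-4) = -3 + 14*(-4) = -3 - 56 = -59)
B*O(Q) + 496 = -295*√10 + 496 = 496 - 295*√10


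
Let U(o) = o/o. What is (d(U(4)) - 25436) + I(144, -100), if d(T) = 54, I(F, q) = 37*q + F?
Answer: -28938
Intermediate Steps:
I(F, q) = F + 37*q
U(o) = 1
(d(U(4)) - 25436) + I(144, -100) = (54 - 25436) + (144 + 37*(-100)) = -25382 + (144 - 3700) = -25382 - 3556 = -28938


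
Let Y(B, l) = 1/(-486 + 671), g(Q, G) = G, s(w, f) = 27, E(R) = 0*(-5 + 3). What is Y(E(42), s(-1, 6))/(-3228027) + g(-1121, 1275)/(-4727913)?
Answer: -253805198846/941146233755145 ≈ -0.00026968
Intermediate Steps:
E(R) = 0 (E(R) = 0*(-2) = 0)
Y(B, l) = 1/185
Y(E(42), s(-1, 6))/(-3228027) + g(-1121, 1275)/(-4727913) = (1/185)/(-3228027) + 1275/(-4727913) = (1/185)*(-1/3228027) + 1275*(-1/4727913) = -1/597184995 - 425/1575971 = -253805198846/941146233755145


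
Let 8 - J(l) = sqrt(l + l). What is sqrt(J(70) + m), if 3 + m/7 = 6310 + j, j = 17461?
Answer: sqrt(166384 - 2*sqrt(35)) ≈ 407.89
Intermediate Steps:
J(l) = 8 - sqrt(2)*sqrt(l) (J(l) = 8 - sqrt(l + l) = 8 - sqrt(2*l) = 8 - sqrt(2)*sqrt(l))
m = 166376 (m = -21 + 7*(6310 + 17461) = -21 + 7*23771 = -21 + 166397 = 166376)
sqrt(J(70) + m) = sqrt((8 - sqrt(2)*sqrt(70)) + 166376) = sqrt((8 - 2*sqrt(35)) + 166376) = sqrt(166384 - 2*sqrt(35))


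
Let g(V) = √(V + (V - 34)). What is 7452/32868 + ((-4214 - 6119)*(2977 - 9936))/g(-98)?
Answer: 207/913 - 71907347*I*√230/230 ≈ 0.22673 - 4.7414e+6*I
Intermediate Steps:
g(V) = √(-34 + 2*V) (g(V) = √(V + (-34 + V)) = √(-34 + 2*V))
7452/32868 + ((-4214 - 6119)*(2977 - 9936))/g(-98) = 7452/32868 + ((-4214 - 6119)*(2977 - 9936))/(√(-34 + 2*(-98))) = 7452*(1/32868) + (-10333*(-6959))/(√(-34 - 196)) = 207/913 + 71907347/(√(-230)) = 207/913 + 71907347/((I*√230)) = 207/913 + 71907347*(-I*√230/230) = 207/913 - 71907347*I*√230/230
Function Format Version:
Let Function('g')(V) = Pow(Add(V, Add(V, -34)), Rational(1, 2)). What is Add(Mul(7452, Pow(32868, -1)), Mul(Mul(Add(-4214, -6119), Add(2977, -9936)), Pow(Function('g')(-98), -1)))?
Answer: Add(Rational(207, 913), Mul(Rational(-71907347, 230), I, Pow(230, Rational(1, 2)))) ≈ Add(0.22673, Mul(-4.7414e+6, I))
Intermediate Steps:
Function('g')(V) = Pow(Add(-34, Mul(2, V)), Rational(1, 2)) (Function('g')(V) = Pow(Add(V, Add(-34, V)), Rational(1, 2)) = Pow(Add(-34, Mul(2, V)), Rational(1, 2)))
Add(Mul(7452, Pow(32868, -1)), Mul(Mul(Add(-4214, -6119), Add(2977, -9936)), Pow(Function('g')(-98), -1))) = Add(Mul(7452, Pow(32868, -1)), Mul(Mul(Add(-4214, -6119), Add(2977, -9936)), Pow(Pow(Add(-34, Mul(2, -98)), Rational(1, 2)), -1))) = Add(Mul(7452, Rational(1, 32868)), Mul(Mul(-10333, -6959), Pow(Pow(Add(-34, -196), Rational(1, 2)), -1))) = Add(Rational(207, 913), Mul(71907347, Pow(Pow(-230, Rational(1, 2)), -1))) = Add(Rational(207, 913), Mul(71907347, Pow(Mul(I, Pow(230, Rational(1, 2))), -1))) = Add(Rational(207, 913), Mul(71907347, Mul(Rational(-1, 230), I, Pow(230, Rational(1, 2))))) = Add(Rational(207, 913), Mul(Rational(-71907347, 230), I, Pow(230, Rational(1, 2))))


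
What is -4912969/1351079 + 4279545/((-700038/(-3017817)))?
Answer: 1938780516900514457/105089626778 ≈ 1.8449e+7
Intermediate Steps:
-4912969/1351079 + 4279545/((-700038/(-3017817))) = -4912969*1/1351079 + 4279545/((-700038*(-1/3017817))) = -4912969/1351079 + 4279545/(77782/335313) = -4912969/1351079 + 4279545*(335313/77782) = -4912969/1351079 + 1434987072585/77782 = 1938780516900514457/105089626778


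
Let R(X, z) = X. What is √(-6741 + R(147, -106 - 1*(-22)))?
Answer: I*√6594 ≈ 81.203*I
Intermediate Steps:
√(-6741 + R(147, -106 - 1*(-22))) = √(-6741 + 147) = √(-6594) = I*√6594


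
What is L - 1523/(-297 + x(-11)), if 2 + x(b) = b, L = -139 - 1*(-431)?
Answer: 92043/310 ≈ 296.91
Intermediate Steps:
L = 292 (L = -139 + 431 = 292)
x(b) = -2 + b
L - 1523/(-297 + x(-11)) = 292 - 1523/(-297 + (-2 - 11)) = 292 - 1523/(-297 - 13) = 292 - 1523/(-310) = 292 - 1/310*(-1523) = 292 + 1523/310 = 92043/310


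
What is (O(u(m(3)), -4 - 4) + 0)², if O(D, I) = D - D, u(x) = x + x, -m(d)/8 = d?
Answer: 0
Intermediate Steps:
m(d) = -8*d
u(x) = 2*x
O(D, I) = 0
(O(u(m(3)), -4 - 4) + 0)² = (0 + 0)² = 0² = 0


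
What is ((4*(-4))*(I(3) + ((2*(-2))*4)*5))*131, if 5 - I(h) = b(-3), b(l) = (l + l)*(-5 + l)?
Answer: 257808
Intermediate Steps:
b(l) = 2*l*(-5 + l) (b(l) = (2*l)*(-5 + l) = 2*l*(-5 + l))
I(h) = -43 (I(h) = 5 - 2*(-3)*(-5 - 3) = 5 - 2*(-3)*(-8) = 5 - 1*48 = 5 - 48 = -43)
((4*(-4))*(I(3) + ((2*(-2))*4)*5))*131 = ((4*(-4))*(-43 + ((2*(-2))*4)*5))*131 = -16*(-43 - 4*4*5)*131 = -16*(-43 - 16*5)*131 = -16*(-43 - 80)*131 = -16*(-123)*131 = 1968*131 = 257808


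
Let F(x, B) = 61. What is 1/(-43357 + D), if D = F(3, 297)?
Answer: -1/43296 ≈ -2.3097e-5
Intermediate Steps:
D = 61
1/(-43357 + D) = 1/(-43357 + 61) = 1/(-43296) = -1/43296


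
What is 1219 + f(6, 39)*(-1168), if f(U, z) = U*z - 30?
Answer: -237053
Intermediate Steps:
f(U, z) = -30 + U*z
1219 + f(6, 39)*(-1168) = 1219 + (-30 + 6*39)*(-1168) = 1219 + (-30 + 234)*(-1168) = 1219 + 204*(-1168) = 1219 - 238272 = -237053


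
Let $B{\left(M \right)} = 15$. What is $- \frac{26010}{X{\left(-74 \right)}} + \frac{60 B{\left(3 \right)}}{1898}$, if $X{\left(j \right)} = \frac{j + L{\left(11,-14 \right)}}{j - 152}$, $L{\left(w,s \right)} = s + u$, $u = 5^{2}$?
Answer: $- \frac{619826710}{6643} \approx -93305.0$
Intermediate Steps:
$u = 25$
$L{\left(w,s \right)} = 25 + s$ ($L{\left(w,s \right)} = s + 25 = 25 + s$)
$X{\left(j \right)} = \frac{11 + j}{-152 + j}$ ($X{\left(j \right)} = \frac{j + \left(25 - 14\right)}{j - 152} = \frac{j + 11}{-152 + j} = \frac{11 + j}{-152 + j}$)
$- \frac{26010}{X{\left(-74 \right)}} + \frac{60 B{\left(3 \right)}}{1898} = - \frac{26010}{\frac{1}{-152 - 74} \left(11 - 74\right)} + \frac{60 \cdot 15}{1898} = - \frac{26010}{\frac{1}{-226} \left(-63\right)} + 900 \cdot \frac{1}{1898} = - \frac{26010}{\left(- \frac{1}{226}\right) \left(-63\right)} + \frac{450}{949} = - \frac{26010}{\frac{63}{226}} + \frac{450}{949} = \left(-26010\right) \frac{226}{63} + \frac{450}{949} = - \frac{653140}{7} + \frac{450}{949} = - \frac{619826710}{6643}$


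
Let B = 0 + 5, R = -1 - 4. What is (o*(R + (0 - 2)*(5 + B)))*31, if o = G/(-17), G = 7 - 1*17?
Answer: -7750/17 ≈ -455.88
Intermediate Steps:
R = -5
G = -10 (G = 7 - 17 = -10)
B = 5
o = 10/17 (o = -10/(-17) = -10*(-1/17) = 10/17 ≈ 0.58823)
(o*(R + (0 - 2)*(5 + B)))*31 = (10*(-5 + (0 - 2)*(5 + 5))/17)*31 = (10*(-5 - 2*10)/17)*31 = (10*(-5 - 20)/17)*31 = ((10/17)*(-25))*31 = -250/17*31 = -7750/17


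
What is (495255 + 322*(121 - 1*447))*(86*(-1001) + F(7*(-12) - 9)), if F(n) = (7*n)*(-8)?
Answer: -31565308474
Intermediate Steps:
F(n) = -56*n
(495255 + 322*(121 - 1*447))*(86*(-1001) + F(7*(-12) - 9)) = (495255 + 322*(121 - 1*447))*(86*(-1001) - 56*(7*(-12) - 9)) = (495255 + 322*(121 - 447))*(-86086 - 56*(-84 - 9)) = (495255 + 322*(-326))*(-86086 - 56*(-93)) = (495255 - 104972)*(-86086 + 5208) = 390283*(-80878) = -31565308474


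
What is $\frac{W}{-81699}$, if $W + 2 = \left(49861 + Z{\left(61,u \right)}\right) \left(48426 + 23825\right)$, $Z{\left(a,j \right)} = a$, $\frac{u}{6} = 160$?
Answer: $- \frac{3606914420}{81699} \approx -44149.0$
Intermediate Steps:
$u = 960$ ($u = 6 \cdot 160 = 960$)
$W = 3606914420$ ($W = -2 + \left(49861 + 61\right) \left(48426 + 23825\right) = -2 + 49922 \cdot 72251 = -2 + 3606914422 = 3606914420$)
$\frac{W}{-81699} = \frac{3606914420}{-81699} = 3606914420 \left(- \frac{1}{81699}\right) = - \frac{3606914420}{81699}$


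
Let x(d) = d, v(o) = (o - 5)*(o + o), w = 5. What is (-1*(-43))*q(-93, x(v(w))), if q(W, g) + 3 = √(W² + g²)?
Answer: 3870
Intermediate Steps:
v(o) = 2*o*(-5 + o) (v(o) = (-5 + o)*(2*o) = 2*o*(-5 + o))
q(W, g) = -3 + √(W² + g²)
(-1*(-43))*q(-93, x(v(w))) = (-1*(-43))*(-3 + √((-93)² + (2*5*(-5 + 5))²)) = 43*(-3 + √(8649 + (2*5*0)²)) = 43*(-3 + √(8649 + 0²)) = 43*(-3 + √(8649 + 0)) = 43*(-3 + √8649) = 43*(-3 + 93) = 43*90 = 3870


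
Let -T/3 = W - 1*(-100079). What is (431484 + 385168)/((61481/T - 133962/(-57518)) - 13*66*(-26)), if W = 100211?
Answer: 14112089823335160/385530095463031 ≈ 36.604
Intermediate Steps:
T = -600870 (T = -3*(100211 - 1*(-100079)) = -3*(100211 + 100079) = -3*200290 = -600870)
(431484 + 385168)/((61481/T - 133962/(-57518)) - 13*66*(-26)) = (431484 + 385168)/((61481/(-600870) - 133962/(-57518)) - 13*66*(-26)) = 816652/((61481*(-1/600870) - 133962*(-1/57518)) - 858*(-26)) = 816652/((-61481/600870 + 66981/28759) + 22308) = 816652/(38478741391/17280420330 + 22308) = 816652/(385530095463031/17280420330) = 816652*(17280420330/385530095463031) = 14112089823335160/385530095463031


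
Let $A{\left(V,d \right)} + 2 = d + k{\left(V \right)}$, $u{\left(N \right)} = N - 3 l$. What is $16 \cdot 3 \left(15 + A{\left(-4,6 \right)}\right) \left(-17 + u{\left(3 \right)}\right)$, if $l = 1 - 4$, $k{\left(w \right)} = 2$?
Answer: $-5040$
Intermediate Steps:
$l = -3$
$u{\left(N \right)} = 9 + N$ ($u{\left(N \right)} = N - -9 = N + 9 = 9 + N$)
$A{\left(V,d \right)} = d$ ($A{\left(V,d \right)} = -2 + \left(d + 2\right) = -2 + \left(2 + d\right) = d$)
$16 \cdot 3 \left(15 + A{\left(-4,6 \right)}\right) \left(-17 + u{\left(3 \right)}\right) = 16 \cdot 3 \left(15 + 6\right) \left(-17 + \left(9 + 3\right)\right) = 48 \cdot 21 \left(-17 + 12\right) = 48 \cdot 21 \left(-5\right) = 48 \left(-105\right) = -5040$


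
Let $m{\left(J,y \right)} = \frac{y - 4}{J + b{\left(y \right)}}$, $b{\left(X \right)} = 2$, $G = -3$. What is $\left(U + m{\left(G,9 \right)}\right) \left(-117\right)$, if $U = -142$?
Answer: $17199$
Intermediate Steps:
$m{\left(J,y \right)} = \frac{-4 + y}{2 + J}$ ($m{\left(J,y \right)} = \frac{y - 4}{J + 2} = \frac{-4 + y}{2 + J}$)
$\left(U + m{\left(G,9 \right)}\right) \left(-117\right) = \left(-142 + \frac{-4 + 9}{2 - 3}\right) \left(-117\right) = \left(-142 + \frac{1}{-1} \cdot 5\right) \left(-117\right) = \left(-142 - 5\right) \left(-117\right) = \left(-147\right) \left(-117\right) = 17199$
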